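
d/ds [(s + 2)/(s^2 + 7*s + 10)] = -1/(s^2 + 10*s + 25)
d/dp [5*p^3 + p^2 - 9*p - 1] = 15*p^2 + 2*p - 9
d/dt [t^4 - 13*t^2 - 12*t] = 4*t^3 - 26*t - 12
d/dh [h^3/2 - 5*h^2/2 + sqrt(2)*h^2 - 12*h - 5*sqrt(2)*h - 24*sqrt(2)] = 3*h^2/2 - 5*h + 2*sqrt(2)*h - 12 - 5*sqrt(2)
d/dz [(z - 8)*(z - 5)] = 2*z - 13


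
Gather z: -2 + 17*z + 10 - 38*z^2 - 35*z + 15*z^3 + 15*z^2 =15*z^3 - 23*z^2 - 18*z + 8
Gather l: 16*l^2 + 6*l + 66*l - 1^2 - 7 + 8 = 16*l^2 + 72*l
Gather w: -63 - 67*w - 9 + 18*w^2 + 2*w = 18*w^2 - 65*w - 72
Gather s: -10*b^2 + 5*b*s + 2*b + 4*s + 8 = -10*b^2 + 2*b + s*(5*b + 4) + 8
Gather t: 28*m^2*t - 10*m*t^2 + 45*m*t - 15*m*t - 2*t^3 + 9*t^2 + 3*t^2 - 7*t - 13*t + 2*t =-2*t^3 + t^2*(12 - 10*m) + t*(28*m^2 + 30*m - 18)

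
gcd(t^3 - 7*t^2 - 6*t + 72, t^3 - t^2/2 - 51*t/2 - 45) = t^2 - 3*t - 18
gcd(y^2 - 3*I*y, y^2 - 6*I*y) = y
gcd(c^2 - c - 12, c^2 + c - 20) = c - 4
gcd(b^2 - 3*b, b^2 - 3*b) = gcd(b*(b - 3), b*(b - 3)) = b^2 - 3*b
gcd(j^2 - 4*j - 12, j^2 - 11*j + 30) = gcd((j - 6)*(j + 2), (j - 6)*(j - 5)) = j - 6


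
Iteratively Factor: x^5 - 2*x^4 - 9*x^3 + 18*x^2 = (x - 2)*(x^4 - 9*x^2) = (x - 2)*(x + 3)*(x^3 - 3*x^2) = x*(x - 2)*(x + 3)*(x^2 - 3*x) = x*(x - 3)*(x - 2)*(x + 3)*(x)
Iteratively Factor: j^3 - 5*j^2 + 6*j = (j - 2)*(j^2 - 3*j) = j*(j - 2)*(j - 3)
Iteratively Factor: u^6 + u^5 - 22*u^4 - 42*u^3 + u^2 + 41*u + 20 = (u + 1)*(u^5 - 22*u^3 - 20*u^2 + 21*u + 20) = (u - 1)*(u + 1)*(u^4 + u^3 - 21*u^2 - 41*u - 20) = (u - 1)*(u + 1)*(u + 4)*(u^3 - 3*u^2 - 9*u - 5) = (u - 5)*(u - 1)*(u + 1)*(u + 4)*(u^2 + 2*u + 1) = (u - 5)*(u - 1)*(u + 1)^2*(u + 4)*(u + 1)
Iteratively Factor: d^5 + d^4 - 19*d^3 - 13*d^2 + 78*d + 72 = (d + 4)*(d^4 - 3*d^3 - 7*d^2 + 15*d + 18) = (d - 3)*(d + 4)*(d^3 - 7*d - 6) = (d - 3)^2*(d + 4)*(d^2 + 3*d + 2) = (d - 3)^2*(d + 2)*(d + 4)*(d + 1)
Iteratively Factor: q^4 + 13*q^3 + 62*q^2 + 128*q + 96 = (q + 4)*(q^3 + 9*q^2 + 26*q + 24) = (q + 4)^2*(q^2 + 5*q + 6) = (q + 2)*(q + 4)^2*(q + 3)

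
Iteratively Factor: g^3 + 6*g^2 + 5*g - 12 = (g + 4)*(g^2 + 2*g - 3) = (g - 1)*(g + 4)*(g + 3)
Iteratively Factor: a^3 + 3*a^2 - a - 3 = (a - 1)*(a^2 + 4*a + 3) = (a - 1)*(a + 3)*(a + 1)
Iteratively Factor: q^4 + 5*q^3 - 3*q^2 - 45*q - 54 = (q - 3)*(q^3 + 8*q^2 + 21*q + 18) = (q - 3)*(q + 3)*(q^2 + 5*q + 6) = (q - 3)*(q + 3)^2*(q + 2)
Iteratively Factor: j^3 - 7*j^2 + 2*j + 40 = (j - 4)*(j^2 - 3*j - 10) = (j - 5)*(j - 4)*(j + 2)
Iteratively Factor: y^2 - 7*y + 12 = (y - 3)*(y - 4)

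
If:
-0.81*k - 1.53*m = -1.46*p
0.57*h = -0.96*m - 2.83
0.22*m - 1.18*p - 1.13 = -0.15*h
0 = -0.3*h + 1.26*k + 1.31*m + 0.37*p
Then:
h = 2.18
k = 5.36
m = -4.24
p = -1.47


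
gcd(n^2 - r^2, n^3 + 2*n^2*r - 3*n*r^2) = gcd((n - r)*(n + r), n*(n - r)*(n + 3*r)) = -n + r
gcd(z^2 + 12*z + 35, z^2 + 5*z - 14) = z + 7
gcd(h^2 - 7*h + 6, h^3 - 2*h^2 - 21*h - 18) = h - 6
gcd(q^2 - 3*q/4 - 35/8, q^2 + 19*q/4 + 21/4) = q + 7/4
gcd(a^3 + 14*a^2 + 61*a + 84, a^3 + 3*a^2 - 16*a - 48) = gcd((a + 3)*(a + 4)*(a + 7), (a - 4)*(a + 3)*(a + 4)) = a^2 + 7*a + 12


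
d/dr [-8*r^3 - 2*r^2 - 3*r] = -24*r^2 - 4*r - 3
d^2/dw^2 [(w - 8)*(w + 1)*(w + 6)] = 6*w - 2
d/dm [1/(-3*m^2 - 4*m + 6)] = 2*(3*m + 2)/(3*m^2 + 4*m - 6)^2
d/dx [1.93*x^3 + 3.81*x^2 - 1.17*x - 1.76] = 5.79*x^2 + 7.62*x - 1.17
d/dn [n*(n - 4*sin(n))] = -4*n*cos(n) + 2*n - 4*sin(n)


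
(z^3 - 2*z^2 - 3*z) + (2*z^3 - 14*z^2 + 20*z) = 3*z^3 - 16*z^2 + 17*z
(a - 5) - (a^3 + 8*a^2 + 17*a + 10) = -a^3 - 8*a^2 - 16*a - 15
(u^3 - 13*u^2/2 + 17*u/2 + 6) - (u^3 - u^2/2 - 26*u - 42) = -6*u^2 + 69*u/2 + 48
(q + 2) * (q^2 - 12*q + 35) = q^3 - 10*q^2 + 11*q + 70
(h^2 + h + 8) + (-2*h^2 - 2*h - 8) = -h^2 - h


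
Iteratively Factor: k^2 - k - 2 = (k - 2)*(k + 1)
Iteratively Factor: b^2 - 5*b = (b - 5)*(b)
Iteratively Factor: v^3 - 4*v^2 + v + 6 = (v - 3)*(v^2 - v - 2) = (v - 3)*(v - 2)*(v + 1)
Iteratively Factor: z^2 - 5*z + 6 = (z - 3)*(z - 2)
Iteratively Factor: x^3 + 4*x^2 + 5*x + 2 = (x + 2)*(x^2 + 2*x + 1) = (x + 1)*(x + 2)*(x + 1)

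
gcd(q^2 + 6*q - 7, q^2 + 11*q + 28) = q + 7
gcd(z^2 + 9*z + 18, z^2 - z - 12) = z + 3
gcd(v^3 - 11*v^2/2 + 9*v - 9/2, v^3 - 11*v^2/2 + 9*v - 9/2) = v^3 - 11*v^2/2 + 9*v - 9/2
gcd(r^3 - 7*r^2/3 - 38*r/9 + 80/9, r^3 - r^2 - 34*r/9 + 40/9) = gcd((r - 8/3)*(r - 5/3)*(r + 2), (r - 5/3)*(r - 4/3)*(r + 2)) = r^2 + r/3 - 10/3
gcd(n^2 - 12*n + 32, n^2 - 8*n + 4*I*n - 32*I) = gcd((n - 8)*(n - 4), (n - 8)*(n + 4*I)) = n - 8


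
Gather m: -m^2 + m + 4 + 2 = -m^2 + m + 6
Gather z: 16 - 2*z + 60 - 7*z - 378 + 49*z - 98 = 40*z - 400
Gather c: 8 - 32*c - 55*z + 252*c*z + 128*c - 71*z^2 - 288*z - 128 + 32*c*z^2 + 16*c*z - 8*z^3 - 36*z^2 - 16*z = c*(32*z^2 + 268*z + 96) - 8*z^3 - 107*z^2 - 359*z - 120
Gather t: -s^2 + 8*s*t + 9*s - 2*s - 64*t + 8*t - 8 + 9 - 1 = -s^2 + 7*s + t*(8*s - 56)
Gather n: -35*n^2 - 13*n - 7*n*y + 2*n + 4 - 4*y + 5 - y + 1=-35*n^2 + n*(-7*y - 11) - 5*y + 10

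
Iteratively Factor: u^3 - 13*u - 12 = (u + 3)*(u^2 - 3*u - 4) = (u + 1)*(u + 3)*(u - 4)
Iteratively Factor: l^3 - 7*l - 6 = (l + 2)*(l^2 - 2*l - 3) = (l - 3)*(l + 2)*(l + 1)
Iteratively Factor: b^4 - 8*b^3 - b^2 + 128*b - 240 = (b - 5)*(b^3 - 3*b^2 - 16*b + 48) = (b - 5)*(b - 4)*(b^2 + b - 12) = (b - 5)*(b - 4)*(b - 3)*(b + 4)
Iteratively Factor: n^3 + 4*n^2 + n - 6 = (n + 3)*(n^2 + n - 2) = (n + 2)*(n + 3)*(n - 1)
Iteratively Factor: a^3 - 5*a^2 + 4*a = (a - 1)*(a^2 - 4*a) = a*(a - 1)*(a - 4)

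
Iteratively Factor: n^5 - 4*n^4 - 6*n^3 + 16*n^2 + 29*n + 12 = (n - 4)*(n^4 - 6*n^2 - 8*n - 3) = (n - 4)*(n + 1)*(n^3 - n^2 - 5*n - 3) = (n - 4)*(n + 1)^2*(n^2 - 2*n - 3) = (n - 4)*(n + 1)^3*(n - 3)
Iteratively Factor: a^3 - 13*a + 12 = (a + 4)*(a^2 - 4*a + 3) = (a - 3)*(a + 4)*(a - 1)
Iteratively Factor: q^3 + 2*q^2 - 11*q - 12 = (q - 3)*(q^2 + 5*q + 4) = (q - 3)*(q + 4)*(q + 1)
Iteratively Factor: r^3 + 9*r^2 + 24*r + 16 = (r + 4)*(r^2 + 5*r + 4) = (r + 4)^2*(r + 1)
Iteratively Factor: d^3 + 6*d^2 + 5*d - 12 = (d + 4)*(d^2 + 2*d - 3) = (d + 3)*(d + 4)*(d - 1)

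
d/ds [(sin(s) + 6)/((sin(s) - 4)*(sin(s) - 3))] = (-12*sin(s) + cos(s)^2 + 53)*cos(s)/((sin(s) - 4)^2*(sin(s) - 3)^2)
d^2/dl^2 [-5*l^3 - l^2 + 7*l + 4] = -30*l - 2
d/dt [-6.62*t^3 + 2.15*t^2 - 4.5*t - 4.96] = -19.86*t^2 + 4.3*t - 4.5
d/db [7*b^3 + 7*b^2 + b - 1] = 21*b^2 + 14*b + 1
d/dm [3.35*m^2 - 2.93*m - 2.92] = 6.7*m - 2.93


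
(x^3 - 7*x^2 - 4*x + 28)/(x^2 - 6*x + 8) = (x^2 - 5*x - 14)/(x - 4)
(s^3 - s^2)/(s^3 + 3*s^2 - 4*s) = s/(s + 4)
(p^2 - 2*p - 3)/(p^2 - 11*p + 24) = (p + 1)/(p - 8)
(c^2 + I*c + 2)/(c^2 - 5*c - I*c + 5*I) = (c + 2*I)/(c - 5)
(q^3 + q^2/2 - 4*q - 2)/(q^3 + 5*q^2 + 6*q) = (q^2 - 3*q/2 - 1)/(q*(q + 3))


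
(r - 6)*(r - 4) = r^2 - 10*r + 24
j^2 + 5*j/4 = j*(j + 5/4)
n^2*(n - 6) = n^3 - 6*n^2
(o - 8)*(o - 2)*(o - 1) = o^3 - 11*o^2 + 26*o - 16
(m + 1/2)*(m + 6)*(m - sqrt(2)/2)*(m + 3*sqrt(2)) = m^4 + 5*sqrt(2)*m^3/2 + 13*m^3/2 + 65*sqrt(2)*m^2/4 - 39*m/2 + 15*sqrt(2)*m/2 - 9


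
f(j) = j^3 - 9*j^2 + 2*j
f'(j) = 3*j^2 - 18*j + 2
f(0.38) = -0.48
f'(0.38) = -4.41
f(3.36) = -56.95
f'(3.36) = -24.61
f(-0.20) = -0.77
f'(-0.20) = 5.72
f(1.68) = -17.30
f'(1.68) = -19.77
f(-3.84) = -197.01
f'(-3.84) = 115.36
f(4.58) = -83.56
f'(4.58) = -17.51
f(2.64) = -39.05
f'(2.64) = -24.61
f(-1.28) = -19.40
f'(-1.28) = 29.96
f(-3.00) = -114.00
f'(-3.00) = 83.00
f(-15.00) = -5430.00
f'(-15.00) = 947.00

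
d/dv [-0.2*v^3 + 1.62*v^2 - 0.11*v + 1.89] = -0.6*v^2 + 3.24*v - 0.11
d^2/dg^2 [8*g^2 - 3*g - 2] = 16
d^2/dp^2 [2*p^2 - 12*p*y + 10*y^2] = 4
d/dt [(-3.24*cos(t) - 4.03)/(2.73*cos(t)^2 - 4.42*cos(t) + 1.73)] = (-8.8452*cos(t)^2 - 22.0038*cos(t) + 23.4178)*sin(t)/(7.4529*cos(t)^4 - 24.1332*cos(t)^3 + 28.9822*cos(t)^2 - 15.2932*cos(t) + 2.9929)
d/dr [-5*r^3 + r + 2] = 1 - 15*r^2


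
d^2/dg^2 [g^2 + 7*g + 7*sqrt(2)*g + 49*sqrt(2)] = 2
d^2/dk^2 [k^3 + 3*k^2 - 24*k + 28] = 6*k + 6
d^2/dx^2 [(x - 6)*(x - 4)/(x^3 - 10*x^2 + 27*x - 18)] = 2*(x^3 - 12*x^2 + 39*x - 40)/(x^6 - 12*x^5 + 57*x^4 - 136*x^3 + 171*x^2 - 108*x + 27)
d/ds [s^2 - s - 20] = 2*s - 1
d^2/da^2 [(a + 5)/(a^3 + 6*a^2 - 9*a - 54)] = 6*(3*(a + 5)*(a^2 + 4*a - 3)^2 + (-a^2 - 4*a - (a + 2)*(a + 5) + 3)*(a^3 + 6*a^2 - 9*a - 54))/(a^3 + 6*a^2 - 9*a - 54)^3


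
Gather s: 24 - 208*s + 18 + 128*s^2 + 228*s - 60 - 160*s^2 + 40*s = -32*s^2 + 60*s - 18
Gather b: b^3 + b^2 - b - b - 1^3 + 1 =b^3 + b^2 - 2*b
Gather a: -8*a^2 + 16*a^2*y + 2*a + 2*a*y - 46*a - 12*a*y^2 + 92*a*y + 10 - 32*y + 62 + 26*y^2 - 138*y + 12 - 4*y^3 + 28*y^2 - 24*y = a^2*(16*y - 8) + a*(-12*y^2 + 94*y - 44) - 4*y^3 + 54*y^2 - 194*y + 84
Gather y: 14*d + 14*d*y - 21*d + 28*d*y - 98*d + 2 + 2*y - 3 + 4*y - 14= -105*d + y*(42*d + 6) - 15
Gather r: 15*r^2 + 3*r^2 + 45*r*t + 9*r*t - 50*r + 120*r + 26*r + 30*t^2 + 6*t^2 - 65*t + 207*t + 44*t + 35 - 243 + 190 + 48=18*r^2 + r*(54*t + 96) + 36*t^2 + 186*t + 30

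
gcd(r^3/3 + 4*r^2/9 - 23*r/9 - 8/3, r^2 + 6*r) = 1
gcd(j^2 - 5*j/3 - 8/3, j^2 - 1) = j + 1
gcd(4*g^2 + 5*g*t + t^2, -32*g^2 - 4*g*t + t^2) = 4*g + t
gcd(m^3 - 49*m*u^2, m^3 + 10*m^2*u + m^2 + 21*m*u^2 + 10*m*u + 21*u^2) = m + 7*u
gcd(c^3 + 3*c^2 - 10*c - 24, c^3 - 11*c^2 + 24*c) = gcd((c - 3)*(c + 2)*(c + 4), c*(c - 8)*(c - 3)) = c - 3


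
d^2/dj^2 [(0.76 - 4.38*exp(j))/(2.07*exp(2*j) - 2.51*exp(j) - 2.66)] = (-18.767862*exp(4*j) - 9.73107000000002*exp(3*j) - 156.549132*exp(2*j) + 50.770432*exp(j) - 36.065344)*exp(j)/(8.869743*exp(6*j) - 32.265297*exp(5*j) + 4.93011899999999*exp(4*j) + 67.110121*exp(3*j) - 6.33532199999999*exp(2*j) - 53.279268*exp(j) - 18.821096)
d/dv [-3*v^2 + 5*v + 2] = 5 - 6*v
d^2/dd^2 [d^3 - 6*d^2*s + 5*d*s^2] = 6*d - 12*s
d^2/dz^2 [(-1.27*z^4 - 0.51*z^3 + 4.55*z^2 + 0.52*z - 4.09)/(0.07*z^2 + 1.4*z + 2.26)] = (-0.012446*z^6 - 0.746760000000001*z^5 - 16.140684*z^4 - 67.01702*z^3 - 91.96077*z^2 - 18.52776*z + 28.449876)/(0.000343*z^6 + 0.02058*z^5 + 0.444822*z^4 + 4.07288*z^3 + 14.361396*z^2 + 21.45192*z + 11.543176)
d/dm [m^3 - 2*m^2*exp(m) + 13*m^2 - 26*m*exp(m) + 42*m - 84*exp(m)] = -2*m^2*exp(m) + 3*m^2 - 30*m*exp(m) + 26*m - 110*exp(m) + 42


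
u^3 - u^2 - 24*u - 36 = (u - 6)*(u + 2)*(u + 3)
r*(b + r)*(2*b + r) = 2*b^2*r + 3*b*r^2 + r^3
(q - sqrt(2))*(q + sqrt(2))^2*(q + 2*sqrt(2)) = q^4 + 3*sqrt(2)*q^3 + 2*q^2 - 6*sqrt(2)*q - 8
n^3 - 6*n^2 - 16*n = n*(n - 8)*(n + 2)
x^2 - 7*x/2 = x*(x - 7/2)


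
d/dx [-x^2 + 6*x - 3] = 6 - 2*x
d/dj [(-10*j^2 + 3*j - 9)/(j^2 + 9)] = 3*(-j^2 - 54*j + 9)/(j^4 + 18*j^2 + 81)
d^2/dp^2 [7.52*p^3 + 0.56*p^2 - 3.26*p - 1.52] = 45.12*p + 1.12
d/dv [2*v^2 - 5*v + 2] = 4*v - 5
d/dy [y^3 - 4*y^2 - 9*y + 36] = 3*y^2 - 8*y - 9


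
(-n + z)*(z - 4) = -n*z + 4*n + z^2 - 4*z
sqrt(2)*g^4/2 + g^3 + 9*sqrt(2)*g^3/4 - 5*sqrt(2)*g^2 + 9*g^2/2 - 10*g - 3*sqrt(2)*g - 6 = (g - 2)*(g + 1/2)*(g + 6)*(sqrt(2)*g/2 + 1)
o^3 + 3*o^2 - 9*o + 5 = (o - 1)^2*(o + 5)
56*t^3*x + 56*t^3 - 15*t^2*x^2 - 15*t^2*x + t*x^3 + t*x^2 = (-8*t + x)*(-7*t + x)*(t*x + t)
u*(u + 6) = u^2 + 6*u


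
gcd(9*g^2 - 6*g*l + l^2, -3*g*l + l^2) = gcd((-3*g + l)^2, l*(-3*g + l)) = 3*g - l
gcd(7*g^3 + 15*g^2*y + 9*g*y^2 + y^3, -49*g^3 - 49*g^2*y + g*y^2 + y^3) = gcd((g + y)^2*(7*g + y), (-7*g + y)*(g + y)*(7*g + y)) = 7*g^2 + 8*g*y + y^2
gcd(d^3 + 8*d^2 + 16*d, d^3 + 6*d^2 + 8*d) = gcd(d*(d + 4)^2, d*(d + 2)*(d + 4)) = d^2 + 4*d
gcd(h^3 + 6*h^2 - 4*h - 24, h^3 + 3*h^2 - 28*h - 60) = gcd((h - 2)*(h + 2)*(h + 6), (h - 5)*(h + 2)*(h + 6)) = h^2 + 8*h + 12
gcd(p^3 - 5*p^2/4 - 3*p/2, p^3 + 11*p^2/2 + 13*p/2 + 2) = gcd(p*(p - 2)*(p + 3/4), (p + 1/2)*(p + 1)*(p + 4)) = 1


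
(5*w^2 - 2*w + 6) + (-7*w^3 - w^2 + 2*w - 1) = -7*w^3 + 4*w^2 + 5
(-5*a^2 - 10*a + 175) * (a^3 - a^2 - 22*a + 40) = -5*a^5 - 5*a^4 + 295*a^3 - 155*a^2 - 4250*a + 7000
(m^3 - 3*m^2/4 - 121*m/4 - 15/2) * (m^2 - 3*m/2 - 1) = m^5 - 9*m^4/4 - 241*m^3/8 + 309*m^2/8 + 83*m/2 + 15/2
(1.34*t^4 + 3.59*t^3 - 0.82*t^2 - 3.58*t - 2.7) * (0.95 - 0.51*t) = -0.6834*t^5 - 0.5579*t^4 + 3.8287*t^3 + 1.0468*t^2 - 2.024*t - 2.565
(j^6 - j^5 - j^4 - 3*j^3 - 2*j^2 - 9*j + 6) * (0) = 0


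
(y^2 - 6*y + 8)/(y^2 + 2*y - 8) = (y - 4)/(y + 4)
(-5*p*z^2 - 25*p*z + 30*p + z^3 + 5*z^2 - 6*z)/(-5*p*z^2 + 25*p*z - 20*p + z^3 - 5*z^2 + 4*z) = (z + 6)/(z - 4)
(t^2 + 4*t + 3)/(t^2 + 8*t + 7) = (t + 3)/(t + 7)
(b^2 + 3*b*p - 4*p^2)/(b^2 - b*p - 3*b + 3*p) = (b + 4*p)/(b - 3)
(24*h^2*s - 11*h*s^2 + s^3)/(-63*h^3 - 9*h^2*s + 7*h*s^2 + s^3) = s*(-8*h + s)/(21*h^2 + 10*h*s + s^2)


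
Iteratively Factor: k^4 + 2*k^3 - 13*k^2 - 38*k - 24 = (k + 2)*(k^3 - 13*k - 12) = (k - 4)*(k + 2)*(k^2 + 4*k + 3) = (k - 4)*(k + 1)*(k + 2)*(k + 3)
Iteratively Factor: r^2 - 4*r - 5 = (r + 1)*(r - 5)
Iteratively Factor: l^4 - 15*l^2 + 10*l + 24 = (l - 3)*(l^3 + 3*l^2 - 6*l - 8) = (l - 3)*(l - 2)*(l^2 + 5*l + 4) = (l - 3)*(l - 2)*(l + 1)*(l + 4)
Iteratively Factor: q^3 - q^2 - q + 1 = (q - 1)*(q^2 - 1) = (q - 1)*(q + 1)*(q - 1)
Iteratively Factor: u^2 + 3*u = (u + 3)*(u)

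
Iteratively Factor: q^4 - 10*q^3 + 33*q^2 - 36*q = (q - 4)*(q^3 - 6*q^2 + 9*q) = q*(q - 4)*(q^2 - 6*q + 9) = q*(q - 4)*(q - 3)*(q - 3)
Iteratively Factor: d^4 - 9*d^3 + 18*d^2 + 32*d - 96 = (d - 3)*(d^3 - 6*d^2 + 32) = (d - 4)*(d - 3)*(d^2 - 2*d - 8) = (d - 4)^2*(d - 3)*(d + 2)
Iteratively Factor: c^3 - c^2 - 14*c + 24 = (c - 2)*(c^2 + c - 12) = (c - 2)*(c + 4)*(c - 3)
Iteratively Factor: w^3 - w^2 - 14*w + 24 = (w + 4)*(w^2 - 5*w + 6) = (w - 3)*(w + 4)*(w - 2)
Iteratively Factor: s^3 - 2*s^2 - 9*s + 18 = (s - 2)*(s^2 - 9) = (s - 2)*(s + 3)*(s - 3)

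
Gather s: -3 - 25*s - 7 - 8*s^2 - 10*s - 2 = -8*s^2 - 35*s - 12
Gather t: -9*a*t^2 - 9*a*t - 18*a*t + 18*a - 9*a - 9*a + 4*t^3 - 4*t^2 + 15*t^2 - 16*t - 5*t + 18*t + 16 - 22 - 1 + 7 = 4*t^3 + t^2*(11 - 9*a) + t*(-27*a - 3)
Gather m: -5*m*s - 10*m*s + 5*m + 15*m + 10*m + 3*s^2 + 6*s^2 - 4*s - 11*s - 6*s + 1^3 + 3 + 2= m*(30 - 15*s) + 9*s^2 - 21*s + 6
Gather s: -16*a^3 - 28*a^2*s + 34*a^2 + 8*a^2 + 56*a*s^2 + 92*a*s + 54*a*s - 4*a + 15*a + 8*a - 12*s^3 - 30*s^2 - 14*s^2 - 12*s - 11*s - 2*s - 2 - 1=-16*a^3 + 42*a^2 + 19*a - 12*s^3 + s^2*(56*a - 44) + s*(-28*a^2 + 146*a - 25) - 3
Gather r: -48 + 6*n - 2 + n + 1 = 7*n - 49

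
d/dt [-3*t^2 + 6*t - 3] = 6 - 6*t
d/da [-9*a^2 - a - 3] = -18*a - 1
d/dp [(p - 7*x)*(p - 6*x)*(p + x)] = 3*p^2 - 24*p*x + 29*x^2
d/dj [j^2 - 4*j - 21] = 2*j - 4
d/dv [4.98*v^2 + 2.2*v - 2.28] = 9.96*v + 2.2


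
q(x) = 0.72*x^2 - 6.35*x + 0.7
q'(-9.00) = -19.31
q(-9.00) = 116.17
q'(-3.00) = -10.67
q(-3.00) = 26.23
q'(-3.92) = -11.99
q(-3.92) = 36.66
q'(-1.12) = -7.96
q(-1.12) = 8.72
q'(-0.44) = -6.98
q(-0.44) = 3.63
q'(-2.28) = -9.63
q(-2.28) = 18.92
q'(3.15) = -1.81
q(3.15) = -12.16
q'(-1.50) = -8.51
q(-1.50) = 11.84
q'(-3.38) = -11.22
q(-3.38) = 30.39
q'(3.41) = -1.44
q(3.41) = -12.58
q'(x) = 1.44*x - 6.35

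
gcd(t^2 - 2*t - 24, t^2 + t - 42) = t - 6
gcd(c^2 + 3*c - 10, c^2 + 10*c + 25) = c + 5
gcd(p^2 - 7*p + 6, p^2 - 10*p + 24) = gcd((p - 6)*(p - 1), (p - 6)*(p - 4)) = p - 6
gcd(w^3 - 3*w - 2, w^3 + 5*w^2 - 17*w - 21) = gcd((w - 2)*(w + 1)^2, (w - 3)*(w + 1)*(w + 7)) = w + 1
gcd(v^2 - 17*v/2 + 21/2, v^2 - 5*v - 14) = v - 7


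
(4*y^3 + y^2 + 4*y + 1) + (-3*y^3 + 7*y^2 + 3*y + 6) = y^3 + 8*y^2 + 7*y + 7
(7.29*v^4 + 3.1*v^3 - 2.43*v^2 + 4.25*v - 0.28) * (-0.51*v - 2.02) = -3.7179*v^5 - 16.3068*v^4 - 5.0227*v^3 + 2.7411*v^2 - 8.4422*v + 0.5656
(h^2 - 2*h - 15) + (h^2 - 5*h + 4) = 2*h^2 - 7*h - 11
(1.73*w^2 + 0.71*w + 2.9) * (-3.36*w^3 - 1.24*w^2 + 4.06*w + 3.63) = -5.8128*w^5 - 4.5308*w^4 - 3.6006*w^3 + 5.5665*w^2 + 14.3513*w + 10.527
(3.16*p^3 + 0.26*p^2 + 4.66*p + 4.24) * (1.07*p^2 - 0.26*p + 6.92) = 3.3812*p^5 - 0.5434*p^4 + 26.7858*p^3 + 5.1244*p^2 + 31.1448*p + 29.3408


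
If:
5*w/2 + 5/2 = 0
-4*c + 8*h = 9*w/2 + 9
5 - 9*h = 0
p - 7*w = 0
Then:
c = -1/72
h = 5/9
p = -7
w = -1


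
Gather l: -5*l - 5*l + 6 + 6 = 12 - 10*l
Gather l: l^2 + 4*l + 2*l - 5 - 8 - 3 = l^2 + 6*l - 16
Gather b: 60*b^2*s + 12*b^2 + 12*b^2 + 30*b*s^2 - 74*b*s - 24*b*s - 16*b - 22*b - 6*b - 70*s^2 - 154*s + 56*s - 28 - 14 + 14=b^2*(60*s + 24) + b*(30*s^2 - 98*s - 44) - 70*s^2 - 98*s - 28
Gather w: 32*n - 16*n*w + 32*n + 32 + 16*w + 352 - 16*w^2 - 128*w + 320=64*n - 16*w^2 + w*(-16*n - 112) + 704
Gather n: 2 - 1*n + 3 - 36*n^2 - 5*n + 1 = -36*n^2 - 6*n + 6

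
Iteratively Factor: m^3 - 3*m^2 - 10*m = (m + 2)*(m^2 - 5*m) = (m - 5)*(m + 2)*(m)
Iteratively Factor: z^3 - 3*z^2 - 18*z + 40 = (z - 5)*(z^2 + 2*z - 8) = (z - 5)*(z + 4)*(z - 2)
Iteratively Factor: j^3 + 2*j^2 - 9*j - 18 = (j + 3)*(j^2 - j - 6) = (j - 3)*(j + 3)*(j + 2)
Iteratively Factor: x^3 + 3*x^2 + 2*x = (x + 1)*(x^2 + 2*x) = x*(x + 1)*(x + 2)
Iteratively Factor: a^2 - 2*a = (a)*(a - 2)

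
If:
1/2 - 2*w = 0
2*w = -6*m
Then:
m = -1/12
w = 1/4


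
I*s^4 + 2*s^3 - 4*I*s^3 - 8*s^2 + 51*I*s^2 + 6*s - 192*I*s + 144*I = (s - 3)*(s - 8*I)*(s + 6*I)*(I*s - I)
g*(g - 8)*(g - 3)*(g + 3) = g^4 - 8*g^3 - 9*g^2 + 72*g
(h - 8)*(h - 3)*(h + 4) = h^3 - 7*h^2 - 20*h + 96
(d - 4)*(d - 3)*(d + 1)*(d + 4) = d^4 - 2*d^3 - 19*d^2 + 32*d + 48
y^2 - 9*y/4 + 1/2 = (y - 2)*(y - 1/4)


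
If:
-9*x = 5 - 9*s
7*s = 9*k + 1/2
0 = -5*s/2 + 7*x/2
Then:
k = 118/81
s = 35/18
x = 25/18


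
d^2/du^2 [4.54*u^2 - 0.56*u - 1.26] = 9.08000000000000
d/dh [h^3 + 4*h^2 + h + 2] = 3*h^2 + 8*h + 1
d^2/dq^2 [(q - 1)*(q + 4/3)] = 2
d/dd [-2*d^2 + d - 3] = 1 - 4*d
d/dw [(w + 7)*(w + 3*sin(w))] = w + (w + 7)*(3*cos(w) + 1) + 3*sin(w)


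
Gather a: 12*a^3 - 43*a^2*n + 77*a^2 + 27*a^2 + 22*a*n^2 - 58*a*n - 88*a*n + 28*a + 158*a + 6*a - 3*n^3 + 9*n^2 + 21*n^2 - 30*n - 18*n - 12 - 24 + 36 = 12*a^3 + a^2*(104 - 43*n) + a*(22*n^2 - 146*n + 192) - 3*n^3 + 30*n^2 - 48*n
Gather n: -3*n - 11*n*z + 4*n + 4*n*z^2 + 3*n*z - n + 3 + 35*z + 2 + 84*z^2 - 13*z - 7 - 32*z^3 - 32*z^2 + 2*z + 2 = n*(4*z^2 - 8*z) - 32*z^3 + 52*z^2 + 24*z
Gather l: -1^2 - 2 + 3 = 0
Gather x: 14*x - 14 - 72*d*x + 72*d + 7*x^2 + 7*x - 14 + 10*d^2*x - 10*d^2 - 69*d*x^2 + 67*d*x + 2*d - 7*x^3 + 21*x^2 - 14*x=-10*d^2 + 74*d - 7*x^3 + x^2*(28 - 69*d) + x*(10*d^2 - 5*d + 7) - 28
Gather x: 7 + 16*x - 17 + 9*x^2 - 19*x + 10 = 9*x^2 - 3*x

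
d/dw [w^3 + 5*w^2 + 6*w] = 3*w^2 + 10*w + 6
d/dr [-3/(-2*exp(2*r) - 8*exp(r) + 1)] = 12*(-exp(r) - 2)*exp(r)/(2*exp(2*r) + 8*exp(r) - 1)^2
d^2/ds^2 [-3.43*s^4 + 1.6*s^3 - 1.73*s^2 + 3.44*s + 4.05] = -41.16*s^2 + 9.6*s - 3.46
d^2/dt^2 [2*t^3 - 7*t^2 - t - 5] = 12*t - 14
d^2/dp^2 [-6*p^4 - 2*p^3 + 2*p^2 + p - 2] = -72*p^2 - 12*p + 4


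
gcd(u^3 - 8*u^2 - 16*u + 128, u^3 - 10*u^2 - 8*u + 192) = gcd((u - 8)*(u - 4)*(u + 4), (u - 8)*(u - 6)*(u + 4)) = u^2 - 4*u - 32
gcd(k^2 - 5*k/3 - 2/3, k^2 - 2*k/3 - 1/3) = k + 1/3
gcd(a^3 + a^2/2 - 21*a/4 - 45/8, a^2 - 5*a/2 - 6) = a + 3/2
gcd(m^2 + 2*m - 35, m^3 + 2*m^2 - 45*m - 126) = 1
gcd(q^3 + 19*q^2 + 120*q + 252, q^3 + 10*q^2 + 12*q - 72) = q^2 + 12*q + 36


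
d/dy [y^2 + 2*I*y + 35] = 2*y + 2*I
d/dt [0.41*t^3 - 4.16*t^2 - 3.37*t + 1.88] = 1.23*t^2 - 8.32*t - 3.37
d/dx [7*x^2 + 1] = 14*x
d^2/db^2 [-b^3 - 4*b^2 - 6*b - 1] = -6*b - 8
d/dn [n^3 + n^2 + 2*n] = 3*n^2 + 2*n + 2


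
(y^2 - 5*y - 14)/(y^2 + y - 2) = (y - 7)/(y - 1)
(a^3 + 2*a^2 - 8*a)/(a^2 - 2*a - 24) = a*(a - 2)/(a - 6)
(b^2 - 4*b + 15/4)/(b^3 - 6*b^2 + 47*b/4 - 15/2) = 1/(b - 2)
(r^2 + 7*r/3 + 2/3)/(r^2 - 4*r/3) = (3*r^2 + 7*r + 2)/(r*(3*r - 4))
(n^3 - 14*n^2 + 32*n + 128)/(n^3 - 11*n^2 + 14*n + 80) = (n - 8)/(n - 5)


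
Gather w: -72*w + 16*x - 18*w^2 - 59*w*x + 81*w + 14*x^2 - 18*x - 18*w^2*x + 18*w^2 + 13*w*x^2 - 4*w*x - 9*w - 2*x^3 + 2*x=-18*w^2*x + w*(13*x^2 - 63*x) - 2*x^3 + 14*x^2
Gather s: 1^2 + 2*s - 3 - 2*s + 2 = 0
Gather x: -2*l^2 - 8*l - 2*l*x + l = -2*l^2 - 2*l*x - 7*l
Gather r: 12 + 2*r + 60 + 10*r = 12*r + 72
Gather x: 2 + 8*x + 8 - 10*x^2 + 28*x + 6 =-10*x^2 + 36*x + 16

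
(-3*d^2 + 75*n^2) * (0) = 0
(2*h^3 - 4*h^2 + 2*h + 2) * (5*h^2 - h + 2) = 10*h^5 - 22*h^4 + 18*h^3 + 2*h + 4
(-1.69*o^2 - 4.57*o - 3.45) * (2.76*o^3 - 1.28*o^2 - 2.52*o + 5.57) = -4.6644*o^5 - 10.45*o^4 + 0.5864*o^3 + 6.5191*o^2 - 16.7609*o - 19.2165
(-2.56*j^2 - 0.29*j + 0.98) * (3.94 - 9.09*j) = 23.2704*j^3 - 7.4503*j^2 - 10.0508*j + 3.8612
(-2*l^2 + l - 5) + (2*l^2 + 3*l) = 4*l - 5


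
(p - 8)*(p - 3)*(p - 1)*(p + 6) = p^4 - 6*p^3 - 37*p^2 + 186*p - 144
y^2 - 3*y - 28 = (y - 7)*(y + 4)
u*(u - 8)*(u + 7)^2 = u^4 + 6*u^3 - 63*u^2 - 392*u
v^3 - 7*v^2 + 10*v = v*(v - 5)*(v - 2)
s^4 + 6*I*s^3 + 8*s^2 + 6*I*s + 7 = (s - I)*(s + 7*I)*(-I*s + 1)*(I*s + 1)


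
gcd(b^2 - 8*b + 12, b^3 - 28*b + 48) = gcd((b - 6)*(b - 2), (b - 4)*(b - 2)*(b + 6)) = b - 2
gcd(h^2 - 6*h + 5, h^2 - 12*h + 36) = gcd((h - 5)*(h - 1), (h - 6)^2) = 1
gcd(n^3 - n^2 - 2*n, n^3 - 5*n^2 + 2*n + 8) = n^2 - n - 2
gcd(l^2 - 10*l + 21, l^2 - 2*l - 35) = l - 7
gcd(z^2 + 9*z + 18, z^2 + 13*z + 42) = z + 6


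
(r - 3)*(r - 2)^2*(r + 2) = r^4 - 5*r^3 + 2*r^2 + 20*r - 24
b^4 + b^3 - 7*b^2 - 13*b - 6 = (b - 3)*(b + 1)^2*(b + 2)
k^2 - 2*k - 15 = (k - 5)*(k + 3)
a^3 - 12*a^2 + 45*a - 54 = (a - 6)*(a - 3)^2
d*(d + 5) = d^2 + 5*d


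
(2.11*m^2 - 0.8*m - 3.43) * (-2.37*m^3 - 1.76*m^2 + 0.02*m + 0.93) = -5.0007*m^5 - 1.8176*m^4 + 9.5793*m^3 + 7.9831*m^2 - 0.8126*m - 3.1899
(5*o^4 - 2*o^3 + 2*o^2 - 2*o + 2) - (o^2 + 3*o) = 5*o^4 - 2*o^3 + o^2 - 5*o + 2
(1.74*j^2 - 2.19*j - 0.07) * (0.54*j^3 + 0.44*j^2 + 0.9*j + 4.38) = 0.9396*j^5 - 0.417*j^4 + 0.5646*j^3 + 5.6194*j^2 - 9.6552*j - 0.3066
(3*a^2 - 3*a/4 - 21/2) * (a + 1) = 3*a^3 + 9*a^2/4 - 45*a/4 - 21/2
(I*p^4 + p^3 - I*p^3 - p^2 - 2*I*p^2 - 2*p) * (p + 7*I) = I*p^5 - 6*p^4 - I*p^4 + 6*p^3 + 5*I*p^3 + 12*p^2 - 7*I*p^2 - 14*I*p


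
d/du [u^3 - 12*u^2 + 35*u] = 3*u^2 - 24*u + 35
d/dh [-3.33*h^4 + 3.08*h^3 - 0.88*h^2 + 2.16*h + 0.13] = -13.32*h^3 + 9.24*h^2 - 1.76*h + 2.16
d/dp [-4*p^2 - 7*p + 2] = -8*p - 7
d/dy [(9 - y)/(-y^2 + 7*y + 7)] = (y^2 - 7*y - (y - 9)*(2*y - 7) - 7)/(-y^2 + 7*y + 7)^2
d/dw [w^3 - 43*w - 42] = 3*w^2 - 43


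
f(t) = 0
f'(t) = 0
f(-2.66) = 0.00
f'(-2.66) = 0.00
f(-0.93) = 0.00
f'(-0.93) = 0.00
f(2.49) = 0.00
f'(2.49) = 0.00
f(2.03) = 0.00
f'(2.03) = 0.00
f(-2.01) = 0.00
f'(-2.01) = 0.00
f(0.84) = 0.00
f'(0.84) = 0.00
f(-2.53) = 0.00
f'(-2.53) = 0.00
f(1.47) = 0.00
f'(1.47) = 0.00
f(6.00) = 0.00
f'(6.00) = 0.00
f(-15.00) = 0.00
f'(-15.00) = 0.00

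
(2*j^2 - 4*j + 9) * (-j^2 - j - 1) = -2*j^4 + 2*j^3 - 7*j^2 - 5*j - 9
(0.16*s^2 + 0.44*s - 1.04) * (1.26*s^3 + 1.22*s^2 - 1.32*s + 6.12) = 0.2016*s^5 + 0.7496*s^4 - 0.9848*s^3 - 0.8704*s^2 + 4.0656*s - 6.3648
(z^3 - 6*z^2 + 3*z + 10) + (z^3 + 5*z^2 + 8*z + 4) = 2*z^3 - z^2 + 11*z + 14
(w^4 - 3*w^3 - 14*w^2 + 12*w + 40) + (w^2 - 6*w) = w^4 - 3*w^3 - 13*w^2 + 6*w + 40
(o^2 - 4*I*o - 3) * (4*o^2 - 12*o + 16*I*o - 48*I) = 4*o^4 - 12*o^3 + 52*o^2 - 156*o - 48*I*o + 144*I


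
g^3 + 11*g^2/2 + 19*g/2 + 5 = (g + 1)*(g + 2)*(g + 5/2)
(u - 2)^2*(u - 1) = u^3 - 5*u^2 + 8*u - 4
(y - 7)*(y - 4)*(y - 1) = y^3 - 12*y^2 + 39*y - 28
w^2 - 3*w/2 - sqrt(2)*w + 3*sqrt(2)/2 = (w - 3/2)*(w - sqrt(2))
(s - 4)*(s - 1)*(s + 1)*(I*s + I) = I*s^4 - 3*I*s^3 - 5*I*s^2 + 3*I*s + 4*I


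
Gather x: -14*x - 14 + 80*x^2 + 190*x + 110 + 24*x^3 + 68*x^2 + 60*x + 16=24*x^3 + 148*x^2 + 236*x + 112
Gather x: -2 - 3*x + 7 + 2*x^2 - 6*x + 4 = 2*x^2 - 9*x + 9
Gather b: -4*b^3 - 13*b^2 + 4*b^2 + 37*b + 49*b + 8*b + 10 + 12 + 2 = -4*b^3 - 9*b^2 + 94*b + 24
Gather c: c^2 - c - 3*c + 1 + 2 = c^2 - 4*c + 3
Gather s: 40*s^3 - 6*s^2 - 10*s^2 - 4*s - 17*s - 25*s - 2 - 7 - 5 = 40*s^3 - 16*s^2 - 46*s - 14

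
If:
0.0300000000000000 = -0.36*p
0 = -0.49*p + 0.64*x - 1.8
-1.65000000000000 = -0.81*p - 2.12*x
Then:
No Solution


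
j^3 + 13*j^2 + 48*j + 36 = (j + 1)*(j + 6)^2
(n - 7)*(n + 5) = n^2 - 2*n - 35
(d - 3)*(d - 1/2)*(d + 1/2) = d^3 - 3*d^2 - d/4 + 3/4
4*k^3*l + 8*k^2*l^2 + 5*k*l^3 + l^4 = l*(k + l)*(2*k + l)^2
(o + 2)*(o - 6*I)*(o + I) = o^3 + 2*o^2 - 5*I*o^2 + 6*o - 10*I*o + 12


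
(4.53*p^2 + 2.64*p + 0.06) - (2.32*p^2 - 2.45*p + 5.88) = 2.21*p^2 + 5.09*p - 5.82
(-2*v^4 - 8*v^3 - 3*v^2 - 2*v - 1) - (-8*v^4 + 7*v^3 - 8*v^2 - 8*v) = 6*v^4 - 15*v^3 + 5*v^2 + 6*v - 1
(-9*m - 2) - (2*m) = -11*m - 2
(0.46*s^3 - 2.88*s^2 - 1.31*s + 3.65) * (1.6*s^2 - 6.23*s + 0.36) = 0.736*s^5 - 7.4738*s^4 + 16.012*s^3 + 12.9645*s^2 - 23.2111*s + 1.314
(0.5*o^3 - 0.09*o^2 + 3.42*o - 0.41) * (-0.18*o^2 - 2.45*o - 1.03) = -0.09*o^5 - 1.2088*o^4 - 0.9101*o^3 - 8.2125*o^2 - 2.5181*o + 0.4223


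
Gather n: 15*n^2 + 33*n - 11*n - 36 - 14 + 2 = 15*n^2 + 22*n - 48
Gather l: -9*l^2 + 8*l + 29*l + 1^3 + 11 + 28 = -9*l^2 + 37*l + 40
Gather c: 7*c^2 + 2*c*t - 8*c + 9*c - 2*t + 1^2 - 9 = 7*c^2 + c*(2*t + 1) - 2*t - 8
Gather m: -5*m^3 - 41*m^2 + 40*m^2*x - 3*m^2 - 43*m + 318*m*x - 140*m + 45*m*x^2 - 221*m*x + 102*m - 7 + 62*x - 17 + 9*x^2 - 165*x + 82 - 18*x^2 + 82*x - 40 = -5*m^3 + m^2*(40*x - 44) + m*(45*x^2 + 97*x - 81) - 9*x^2 - 21*x + 18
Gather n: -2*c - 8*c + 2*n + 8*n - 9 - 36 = -10*c + 10*n - 45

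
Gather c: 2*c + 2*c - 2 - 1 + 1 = 4*c - 2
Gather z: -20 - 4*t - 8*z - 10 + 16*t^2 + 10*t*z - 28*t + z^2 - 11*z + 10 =16*t^2 - 32*t + z^2 + z*(10*t - 19) - 20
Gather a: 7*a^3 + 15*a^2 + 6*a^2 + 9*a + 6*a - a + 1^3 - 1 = 7*a^3 + 21*a^2 + 14*a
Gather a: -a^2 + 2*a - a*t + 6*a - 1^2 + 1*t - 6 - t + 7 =-a^2 + a*(8 - t)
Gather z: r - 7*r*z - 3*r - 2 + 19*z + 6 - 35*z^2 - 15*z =-2*r - 35*z^2 + z*(4 - 7*r) + 4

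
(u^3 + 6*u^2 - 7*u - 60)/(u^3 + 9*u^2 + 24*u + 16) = (u^2 + 2*u - 15)/(u^2 + 5*u + 4)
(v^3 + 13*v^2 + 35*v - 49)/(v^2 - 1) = (v^2 + 14*v + 49)/(v + 1)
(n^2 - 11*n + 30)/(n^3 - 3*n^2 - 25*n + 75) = (n - 6)/(n^2 + 2*n - 15)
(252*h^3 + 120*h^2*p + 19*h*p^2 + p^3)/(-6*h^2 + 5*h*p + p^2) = (42*h^2 + 13*h*p + p^2)/(-h + p)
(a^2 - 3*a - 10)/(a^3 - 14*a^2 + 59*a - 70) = (a + 2)/(a^2 - 9*a + 14)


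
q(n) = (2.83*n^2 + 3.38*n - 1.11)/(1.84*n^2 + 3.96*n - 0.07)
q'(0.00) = 848.78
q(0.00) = 15.86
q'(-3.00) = 1.79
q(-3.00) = 3.08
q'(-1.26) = 1.62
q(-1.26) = 0.41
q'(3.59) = 0.06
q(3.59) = 1.25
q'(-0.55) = 1.27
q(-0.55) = 1.25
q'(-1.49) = 2.74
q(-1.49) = -0.07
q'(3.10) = 0.07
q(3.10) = 1.22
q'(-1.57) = 3.47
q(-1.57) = -0.32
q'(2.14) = 0.12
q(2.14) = 1.13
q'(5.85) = 0.03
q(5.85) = 1.34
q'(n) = (-3.68*n - 3.96)*(2.83*n^2 + 3.38*n - 1.11)/(1.84*n^2 + 3.96*n - 0.07)^2 + (5.66*n + 3.38)/(1.84*n^2 + 3.96*n - 0.07) = (4.9876*n^2 + 3.6886*n + 4.159)/(3.3856*n^4 + 14.5728*n^3 + 15.424*n^2 - 0.5544*n + 0.0049)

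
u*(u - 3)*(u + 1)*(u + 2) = u^4 - 7*u^2 - 6*u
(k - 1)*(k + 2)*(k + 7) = k^3 + 8*k^2 + 5*k - 14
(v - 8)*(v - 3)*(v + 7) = v^3 - 4*v^2 - 53*v + 168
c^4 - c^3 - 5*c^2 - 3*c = c*(c - 3)*(c + 1)^2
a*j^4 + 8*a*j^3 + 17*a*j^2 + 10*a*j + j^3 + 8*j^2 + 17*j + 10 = (j + 1)*(j + 2)*(j + 5)*(a*j + 1)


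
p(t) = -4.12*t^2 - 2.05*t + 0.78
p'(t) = -8.24*t - 2.05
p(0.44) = -0.92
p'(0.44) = -5.68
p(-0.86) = -0.50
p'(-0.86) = 5.04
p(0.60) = -1.93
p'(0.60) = -6.99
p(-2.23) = -15.14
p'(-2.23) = 16.33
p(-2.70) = -23.72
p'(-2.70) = 20.20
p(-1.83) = -9.27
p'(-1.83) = 13.03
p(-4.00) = -56.94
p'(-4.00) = 30.91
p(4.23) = -81.61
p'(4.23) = -36.91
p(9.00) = -351.39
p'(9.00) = -76.21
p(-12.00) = -567.90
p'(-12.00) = 96.83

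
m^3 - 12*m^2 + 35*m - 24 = (m - 8)*(m - 3)*(m - 1)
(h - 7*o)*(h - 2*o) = h^2 - 9*h*o + 14*o^2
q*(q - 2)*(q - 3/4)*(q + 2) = q^4 - 3*q^3/4 - 4*q^2 + 3*q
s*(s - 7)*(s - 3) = s^3 - 10*s^2 + 21*s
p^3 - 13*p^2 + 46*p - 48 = (p - 8)*(p - 3)*(p - 2)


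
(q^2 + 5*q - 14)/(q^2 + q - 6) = (q + 7)/(q + 3)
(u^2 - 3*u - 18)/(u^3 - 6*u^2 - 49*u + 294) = (u + 3)/(u^2 - 49)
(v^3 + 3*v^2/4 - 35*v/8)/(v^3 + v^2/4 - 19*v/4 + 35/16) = 2*v/(2*v - 1)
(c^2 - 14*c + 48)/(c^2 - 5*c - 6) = (c - 8)/(c + 1)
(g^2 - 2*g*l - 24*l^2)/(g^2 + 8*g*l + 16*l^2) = (g - 6*l)/(g + 4*l)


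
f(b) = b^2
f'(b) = 2*b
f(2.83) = 8.01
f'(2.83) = 5.66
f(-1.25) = 1.56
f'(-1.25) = -2.50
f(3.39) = 11.49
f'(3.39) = 6.78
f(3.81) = 14.52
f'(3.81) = 7.62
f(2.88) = 8.29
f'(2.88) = 5.76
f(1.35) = 1.82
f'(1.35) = 2.70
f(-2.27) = 5.15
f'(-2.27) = -4.54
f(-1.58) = 2.50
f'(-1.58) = -3.16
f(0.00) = 0.00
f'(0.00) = 0.00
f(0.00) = 0.00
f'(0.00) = 0.00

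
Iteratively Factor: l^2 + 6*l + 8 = (l + 2)*(l + 4)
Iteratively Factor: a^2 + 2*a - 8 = (a + 4)*(a - 2)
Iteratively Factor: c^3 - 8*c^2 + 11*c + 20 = (c - 5)*(c^2 - 3*c - 4) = (c - 5)*(c - 4)*(c + 1)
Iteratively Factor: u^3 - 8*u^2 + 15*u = (u - 3)*(u^2 - 5*u) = (u - 5)*(u - 3)*(u)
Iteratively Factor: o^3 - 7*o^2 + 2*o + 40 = (o + 2)*(o^2 - 9*o + 20) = (o - 4)*(o + 2)*(o - 5)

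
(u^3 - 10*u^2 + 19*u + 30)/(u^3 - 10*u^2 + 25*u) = (u^2 - 5*u - 6)/(u*(u - 5))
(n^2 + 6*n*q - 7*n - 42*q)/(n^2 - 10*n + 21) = (n + 6*q)/(n - 3)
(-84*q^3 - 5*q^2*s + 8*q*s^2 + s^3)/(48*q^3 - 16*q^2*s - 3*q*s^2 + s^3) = (-7*q - s)/(4*q - s)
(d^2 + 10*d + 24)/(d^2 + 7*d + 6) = (d + 4)/(d + 1)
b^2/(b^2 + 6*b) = b/(b + 6)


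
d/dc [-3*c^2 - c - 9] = -6*c - 1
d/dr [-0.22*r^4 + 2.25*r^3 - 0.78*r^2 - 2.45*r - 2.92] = -0.88*r^3 + 6.75*r^2 - 1.56*r - 2.45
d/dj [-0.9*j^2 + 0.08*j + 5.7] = 0.08 - 1.8*j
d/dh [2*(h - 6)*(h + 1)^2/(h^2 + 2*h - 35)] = 2*(h + 1)*(-2*(h - 6)*(h + 1)^2 + (3*h - 11)*(h^2 + 2*h - 35))/(h^2 + 2*h - 35)^2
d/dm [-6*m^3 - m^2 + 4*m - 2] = -18*m^2 - 2*m + 4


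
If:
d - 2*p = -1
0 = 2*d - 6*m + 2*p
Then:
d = 2*p - 1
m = p - 1/3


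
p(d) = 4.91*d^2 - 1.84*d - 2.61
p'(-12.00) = -119.68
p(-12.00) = 726.51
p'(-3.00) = -31.30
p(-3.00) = 47.10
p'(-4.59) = -46.91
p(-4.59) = 109.28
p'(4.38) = 41.17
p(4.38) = 83.53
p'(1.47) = 12.60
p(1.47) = 5.30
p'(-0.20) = -3.80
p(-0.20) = -2.05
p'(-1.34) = -15.00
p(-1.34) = 8.67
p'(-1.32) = -14.80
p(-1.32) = 8.37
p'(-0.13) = -3.12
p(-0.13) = -2.29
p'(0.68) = 4.84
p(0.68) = -1.59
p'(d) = 9.82*d - 1.84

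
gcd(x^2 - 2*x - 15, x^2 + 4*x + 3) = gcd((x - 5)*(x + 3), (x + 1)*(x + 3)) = x + 3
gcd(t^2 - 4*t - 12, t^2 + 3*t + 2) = t + 2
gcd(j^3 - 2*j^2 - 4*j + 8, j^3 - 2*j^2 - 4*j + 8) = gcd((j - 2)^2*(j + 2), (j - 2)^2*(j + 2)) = j^3 - 2*j^2 - 4*j + 8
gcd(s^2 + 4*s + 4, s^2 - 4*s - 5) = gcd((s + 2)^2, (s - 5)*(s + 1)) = 1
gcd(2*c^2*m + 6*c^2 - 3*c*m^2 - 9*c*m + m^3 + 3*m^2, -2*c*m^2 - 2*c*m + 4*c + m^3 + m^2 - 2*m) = 2*c - m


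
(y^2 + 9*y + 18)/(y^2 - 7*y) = (y^2 + 9*y + 18)/(y*(y - 7))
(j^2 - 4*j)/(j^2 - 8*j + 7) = j*(j - 4)/(j^2 - 8*j + 7)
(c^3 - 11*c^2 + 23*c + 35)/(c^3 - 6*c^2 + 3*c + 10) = (c - 7)/(c - 2)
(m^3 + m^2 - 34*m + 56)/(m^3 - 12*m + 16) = (m^2 + 3*m - 28)/(m^2 + 2*m - 8)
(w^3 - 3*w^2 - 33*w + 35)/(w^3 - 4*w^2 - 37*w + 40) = (w - 7)/(w - 8)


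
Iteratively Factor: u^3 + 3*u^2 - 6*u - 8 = (u + 1)*(u^2 + 2*u - 8) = (u - 2)*(u + 1)*(u + 4)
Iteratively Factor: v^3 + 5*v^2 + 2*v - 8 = (v - 1)*(v^2 + 6*v + 8) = (v - 1)*(v + 4)*(v + 2)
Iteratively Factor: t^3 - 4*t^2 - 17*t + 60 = (t + 4)*(t^2 - 8*t + 15) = (t - 5)*(t + 4)*(t - 3)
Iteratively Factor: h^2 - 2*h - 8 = (h + 2)*(h - 4)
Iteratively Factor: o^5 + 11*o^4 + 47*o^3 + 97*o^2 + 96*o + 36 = (o + 2)*(o^4 + 9*o^3 + 29*o^2 + 39*o + 18) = (o + 2)^2*(o^3 + 7*o^2 + 15*o + 9) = (o + 2)^2*(o + 3)*(o^2 + 4*o + 3) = (o + 1)*(o + 2)^2*(o + 3)*(o + 3)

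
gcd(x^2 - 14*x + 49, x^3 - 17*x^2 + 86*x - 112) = x - 7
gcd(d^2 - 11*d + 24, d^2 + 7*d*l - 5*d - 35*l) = 1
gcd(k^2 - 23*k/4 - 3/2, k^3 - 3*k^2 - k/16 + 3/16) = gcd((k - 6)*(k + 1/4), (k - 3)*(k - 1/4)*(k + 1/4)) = k + 1/4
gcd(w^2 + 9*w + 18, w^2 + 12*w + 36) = w + 6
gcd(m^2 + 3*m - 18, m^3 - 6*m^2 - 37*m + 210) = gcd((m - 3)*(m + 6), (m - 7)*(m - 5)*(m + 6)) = m + 6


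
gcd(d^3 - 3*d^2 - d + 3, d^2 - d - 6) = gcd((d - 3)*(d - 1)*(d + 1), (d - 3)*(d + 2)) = d - 3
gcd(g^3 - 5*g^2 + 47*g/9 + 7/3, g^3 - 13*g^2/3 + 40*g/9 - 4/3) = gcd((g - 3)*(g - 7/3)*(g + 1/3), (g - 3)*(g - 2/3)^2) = g - 3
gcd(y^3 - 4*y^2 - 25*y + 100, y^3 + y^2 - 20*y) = y^2 + y - 20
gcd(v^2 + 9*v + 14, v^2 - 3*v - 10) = v + 2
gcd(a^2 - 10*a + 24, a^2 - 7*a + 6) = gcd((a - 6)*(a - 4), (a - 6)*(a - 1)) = a - 6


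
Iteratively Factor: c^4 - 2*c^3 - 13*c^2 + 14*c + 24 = (c + 3)*(c^3 - 5*c^2 + 2*c + 8) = (c - 2)*(c + 3)*(c^2 - 3*c - 4) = (c - 2)*(c + 1)*(c + 3)*(c - 4)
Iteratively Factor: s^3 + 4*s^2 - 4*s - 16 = (s + 2)*(s^2 + 2*s - 8) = (s - 2)*(s + 2)*(s + 4)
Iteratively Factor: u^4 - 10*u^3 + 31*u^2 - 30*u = (u - 2)*(u^3 - 8*u^2 + 15*u) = (u - 5)*(u - 2)*(u^2 - 3*u) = (u - 5)*(u - 3)*(u - 2)*(u)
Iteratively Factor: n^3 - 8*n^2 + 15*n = (n)*(n^2 - 8*n + 15) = n*(n - 3)*(n - 5)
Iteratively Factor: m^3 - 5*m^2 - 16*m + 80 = (m + 4)*(m^2 - 9*m + 20) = (m - 5)*(m + 4)*(m - 4)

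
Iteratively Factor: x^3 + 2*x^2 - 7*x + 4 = (x - 1)*(x^2 + 3*x - 4) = (x - 1)^2*(x + 4)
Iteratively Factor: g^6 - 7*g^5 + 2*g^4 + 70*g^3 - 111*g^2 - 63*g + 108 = (g + 3)*(g^5 - 10*g^4 + 32*g^3 - 26*g^2 - 33*g + 36) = (g - 4)*(g + 3)*(g^4 - 6*g^3 + 8*g^2 + 6*g - 9) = (g - 4)*(g - 3)*(g + 3)*(g^3 - 3*g^2 - g + 3) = (g - 4)*(g - 3)*(g + 1)*(g + 3)*(g^2 - 4*g + 3) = (g - 4)*(g - 3)^2*(g + 1)*(g + 3)*(g - 1)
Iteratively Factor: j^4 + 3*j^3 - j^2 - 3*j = (j + 3)*(j^3 - j) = (j + 1)*(j + 3)*(j^2 - j) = (j - 1)*(j + 1)*(j + 3)*(j)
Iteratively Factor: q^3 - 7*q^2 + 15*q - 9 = (q - 3)*(q^2 - 4*q + 3) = (q - 3)*(q - 1)*(q - 3)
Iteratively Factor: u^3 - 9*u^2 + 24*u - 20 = (u - 2)*(u^2 - 7*u + 10) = (u - 2)^2*(u - 5)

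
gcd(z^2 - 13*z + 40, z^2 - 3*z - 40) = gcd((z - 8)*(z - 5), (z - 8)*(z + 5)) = z - 8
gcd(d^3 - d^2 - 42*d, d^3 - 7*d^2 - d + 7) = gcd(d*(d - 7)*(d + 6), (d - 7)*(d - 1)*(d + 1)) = d - 7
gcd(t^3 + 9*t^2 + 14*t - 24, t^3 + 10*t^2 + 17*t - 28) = t^2 + 3*t - 4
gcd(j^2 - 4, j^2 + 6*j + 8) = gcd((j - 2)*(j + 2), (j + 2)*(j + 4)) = j + 2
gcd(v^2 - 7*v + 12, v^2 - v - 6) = v - 3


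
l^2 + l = l*(l + 1)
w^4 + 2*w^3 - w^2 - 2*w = w*(w - 1)*(w + 1)*(w + 2)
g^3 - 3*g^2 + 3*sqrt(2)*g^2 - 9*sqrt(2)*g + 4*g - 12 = (g - 3)*(g + sqrt(2))*(g + 2*sqrt(2))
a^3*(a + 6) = a^4 + 6*a^3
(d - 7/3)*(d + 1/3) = d^2 - 2*d - 7/9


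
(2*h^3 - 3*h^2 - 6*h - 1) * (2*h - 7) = 4*h^4 - 20*h^3 + 9*h^2 + 40*h + 7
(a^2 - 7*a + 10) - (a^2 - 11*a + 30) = 4*a - 20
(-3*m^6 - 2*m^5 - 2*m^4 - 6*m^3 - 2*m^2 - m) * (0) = 0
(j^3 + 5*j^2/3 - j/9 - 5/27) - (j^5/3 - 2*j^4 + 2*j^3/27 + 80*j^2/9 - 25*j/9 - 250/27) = -j^5/3 + 2*j^4 + 25*j^3/27 - 65*j^2/9 + 8*j/3 + 245/27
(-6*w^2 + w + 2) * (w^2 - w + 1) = -6*w^4 + 7*w^3 - 5*w^2 - w + 2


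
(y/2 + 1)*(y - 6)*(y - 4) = y^3/2 - 4*y^2 + 2*y + 24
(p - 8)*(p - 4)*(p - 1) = p^3 - 13*p^2 + 44*p - 32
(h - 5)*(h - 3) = h^2 - 8*h + 15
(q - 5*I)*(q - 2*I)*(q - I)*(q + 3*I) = q^4 - 5*I*q^3 + 7*q^2 - 41*I*q - 30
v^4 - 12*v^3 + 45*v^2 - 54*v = v*(v - 6)*(v - 3)^2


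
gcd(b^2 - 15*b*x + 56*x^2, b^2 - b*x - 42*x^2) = -b + 7*x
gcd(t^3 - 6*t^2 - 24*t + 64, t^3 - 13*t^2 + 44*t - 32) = t - 8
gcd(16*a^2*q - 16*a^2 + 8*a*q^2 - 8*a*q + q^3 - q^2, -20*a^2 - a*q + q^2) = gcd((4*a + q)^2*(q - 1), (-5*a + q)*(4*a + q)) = 4*a + q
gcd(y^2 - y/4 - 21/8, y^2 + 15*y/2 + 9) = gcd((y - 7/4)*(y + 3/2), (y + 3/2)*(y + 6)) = y + 3/2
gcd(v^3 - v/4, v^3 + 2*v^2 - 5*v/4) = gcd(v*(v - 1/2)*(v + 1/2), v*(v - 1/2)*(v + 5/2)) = v^2 - v/2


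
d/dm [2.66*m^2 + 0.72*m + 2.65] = 5.32*m + 0.72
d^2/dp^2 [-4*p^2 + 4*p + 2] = -8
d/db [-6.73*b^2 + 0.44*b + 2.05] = 0.44 - 13.46*b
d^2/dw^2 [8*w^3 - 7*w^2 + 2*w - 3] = 48*w - 14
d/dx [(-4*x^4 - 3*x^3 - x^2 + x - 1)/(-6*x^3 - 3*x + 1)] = 2*(12*x^6 + 15*x^4 + 7*x^3 - 12*x^2 - x - 1)/(36*x^6 + 36*x^4 - 12*x^3 + 9*x^2 - 6*x + 1)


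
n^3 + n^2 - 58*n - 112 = (n - 8)*(n + 2)*(n + 7)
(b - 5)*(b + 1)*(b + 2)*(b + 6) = b^4 + 4*b^3 - 25*b^2 - 88*b - 60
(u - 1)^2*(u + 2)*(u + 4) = u^4 + 4*u^3 - 3*u^2 - 10*u + 8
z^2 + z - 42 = (z - 6)*(z + 7)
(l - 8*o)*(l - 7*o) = l^2 - 15*l*o + 56*o^2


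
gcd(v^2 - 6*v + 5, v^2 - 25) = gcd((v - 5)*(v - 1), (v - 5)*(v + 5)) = v - 5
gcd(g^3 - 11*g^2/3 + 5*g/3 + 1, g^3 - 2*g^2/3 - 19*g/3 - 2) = g^2 - 8*g/3 - 1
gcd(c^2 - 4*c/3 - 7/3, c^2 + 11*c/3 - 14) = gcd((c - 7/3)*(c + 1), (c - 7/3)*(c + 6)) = c - 7/3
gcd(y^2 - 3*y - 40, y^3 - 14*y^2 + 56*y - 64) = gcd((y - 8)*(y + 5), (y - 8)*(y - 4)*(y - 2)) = y - 8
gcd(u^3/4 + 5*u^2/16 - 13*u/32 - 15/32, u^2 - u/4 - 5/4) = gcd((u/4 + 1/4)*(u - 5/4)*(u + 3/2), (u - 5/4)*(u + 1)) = u^2 - u/4 - 5/4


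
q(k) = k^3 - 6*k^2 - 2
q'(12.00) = 288.00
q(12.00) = 862.00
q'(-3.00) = 63.00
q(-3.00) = -83.00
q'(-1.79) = 31.09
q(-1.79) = -26.96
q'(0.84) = -7.96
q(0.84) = -5.64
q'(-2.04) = 36.96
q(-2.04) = -35.46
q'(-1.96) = 35.04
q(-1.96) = -32.58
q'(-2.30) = 43.47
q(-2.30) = -45.91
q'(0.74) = -7.24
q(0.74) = -4.88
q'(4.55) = 7.51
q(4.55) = -32.02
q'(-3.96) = 94.56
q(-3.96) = -158.19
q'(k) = 3*k^2 - 12*k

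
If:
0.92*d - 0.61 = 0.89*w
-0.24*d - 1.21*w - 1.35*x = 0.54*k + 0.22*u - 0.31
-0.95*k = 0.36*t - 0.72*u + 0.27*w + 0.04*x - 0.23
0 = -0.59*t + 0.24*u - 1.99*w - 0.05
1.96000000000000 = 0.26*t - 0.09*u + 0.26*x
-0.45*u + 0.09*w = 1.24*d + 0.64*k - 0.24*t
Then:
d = -1.23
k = 1.57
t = 8.72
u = 5.42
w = -1.96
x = 0.69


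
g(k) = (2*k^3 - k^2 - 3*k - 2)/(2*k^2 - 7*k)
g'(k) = (7 - 4*k)*(2*k^3 - k^2 - 3*k - 2)/(2*k^2 - 7*k)^2 + (6*k^2 - 2*k - 3)/(2*k^2 - 7*k) = (4*k^4 - 28*k^3 + 13*k^2 + 8*k - 14)/(k^2*(4*k^2 - 28*k + 49))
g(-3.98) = -2.22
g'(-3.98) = 0.83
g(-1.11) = -0.26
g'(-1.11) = 0.36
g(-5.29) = -3.34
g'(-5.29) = 0.88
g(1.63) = 0.15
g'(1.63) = -1.60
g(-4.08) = -2.30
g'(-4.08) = 0.83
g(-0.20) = -0.98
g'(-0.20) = -6.78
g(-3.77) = -2.04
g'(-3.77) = 0.82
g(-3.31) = -1.68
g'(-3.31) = 0.79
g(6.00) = 12.53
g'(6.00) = -0.40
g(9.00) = 13.62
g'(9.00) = 0.71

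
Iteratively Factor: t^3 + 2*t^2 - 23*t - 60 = (t + 4)*(t^2 - 2*t - 15) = (t + 3)*(t + 4)*(t - 5)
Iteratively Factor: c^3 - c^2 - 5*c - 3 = (c - 3)*(c^2 + 2*c + 1) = (c - 3)*(c + 1)*(c + 1)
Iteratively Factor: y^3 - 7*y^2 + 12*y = (y - 4)*(y^2 - 3*y) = y*(y - 4)*(y - 3)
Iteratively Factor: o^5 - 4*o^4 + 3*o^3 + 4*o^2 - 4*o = (o + 1)*(o^4 - 5*o^3 + 8*o^2 - 4*o) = (o - 1)*(o + 1)*(o^3 - 4*o^2 + 4*o) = o*(o - 1)*(o + 1)*(o^2 - 4*o + 4) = o*(o - 2)*(o - 1)*(o + 1)*(o - 2)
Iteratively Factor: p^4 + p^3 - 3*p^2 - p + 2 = (p - 1)*(p^3 + 2*p^2 - p - 2) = (p - 1)*(p + 1)*(p^2 + p - 2) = (p - 1)*(p + 1)*(p + 2)*(p - 1)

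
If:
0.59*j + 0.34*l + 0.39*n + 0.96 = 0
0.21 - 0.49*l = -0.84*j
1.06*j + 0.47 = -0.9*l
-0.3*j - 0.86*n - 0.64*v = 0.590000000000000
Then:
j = -0.33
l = -0.14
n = -1.85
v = 1.71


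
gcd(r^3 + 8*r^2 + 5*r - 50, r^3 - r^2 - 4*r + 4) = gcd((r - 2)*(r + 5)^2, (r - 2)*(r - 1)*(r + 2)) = r - 2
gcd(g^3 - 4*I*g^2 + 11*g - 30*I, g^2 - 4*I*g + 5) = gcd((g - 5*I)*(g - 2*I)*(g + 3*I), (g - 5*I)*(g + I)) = g - 5*I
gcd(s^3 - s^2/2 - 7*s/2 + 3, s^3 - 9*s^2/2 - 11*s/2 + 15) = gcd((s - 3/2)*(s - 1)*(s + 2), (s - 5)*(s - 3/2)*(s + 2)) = s^2 + s/2 - 3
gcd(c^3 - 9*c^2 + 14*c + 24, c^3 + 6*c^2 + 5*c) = c + 1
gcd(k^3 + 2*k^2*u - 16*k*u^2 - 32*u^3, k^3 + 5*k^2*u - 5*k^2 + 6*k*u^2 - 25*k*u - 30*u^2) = k + 2*u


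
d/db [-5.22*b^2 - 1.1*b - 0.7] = -10.44*b - 1.1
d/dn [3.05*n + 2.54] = 3.05000000000000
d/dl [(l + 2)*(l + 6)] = 2*l + 8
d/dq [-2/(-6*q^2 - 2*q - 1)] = 4*(-6*q - 1)/(6*q^2 + 2*q + 1)^2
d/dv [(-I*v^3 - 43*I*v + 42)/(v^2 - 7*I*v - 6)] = (-I*v^4 - 14*v^3 + 61*I*v^2 - 84*v + 552*I)/(v^4 - 14*I*v^3 - 61*v^2 + 84*I*v + 36)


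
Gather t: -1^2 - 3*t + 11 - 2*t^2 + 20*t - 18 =-2*t^2 + 17*t - 8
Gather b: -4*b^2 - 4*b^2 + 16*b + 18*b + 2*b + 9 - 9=-8*b^2 + 36*b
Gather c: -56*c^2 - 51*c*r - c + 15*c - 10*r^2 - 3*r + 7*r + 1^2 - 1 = -56*c^2 + c*(14 - 51*r) - 10*r^2 + 4*r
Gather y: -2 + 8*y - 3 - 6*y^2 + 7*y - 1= -6*y^2 + 15*y - 6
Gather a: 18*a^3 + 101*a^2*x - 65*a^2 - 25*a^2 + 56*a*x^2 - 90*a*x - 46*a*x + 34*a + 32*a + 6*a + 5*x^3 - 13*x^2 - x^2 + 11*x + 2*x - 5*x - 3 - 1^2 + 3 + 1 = 18*a^3 + a^2*(101*x - 90) + a*(56*x^2 - 136*x + 72) + 5*x^3 - 14*x^2 + 8*x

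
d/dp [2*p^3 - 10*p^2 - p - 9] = 6*p^2 - 20*p - 1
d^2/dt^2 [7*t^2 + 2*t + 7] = 14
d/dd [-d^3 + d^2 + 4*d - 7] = -3*d^2 + 2*d + 4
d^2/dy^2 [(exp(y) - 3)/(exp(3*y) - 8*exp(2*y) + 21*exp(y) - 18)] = (4*exp(3*y) - 15*exp(2*y) + exp(y) + 30)*exp(y)/(exp(6*y) - 15*exp(5*y) + 93*exp(4*y) - 305*exp(3*y) + 558*exp(2*y) - 540*exp(y) + 216)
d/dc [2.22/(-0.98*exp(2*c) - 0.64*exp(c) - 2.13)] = (4.3512*exp(c) + 1.4208)*exp(c)/(0.98*exp(2*c) + 0.64*exp(c) + 2.13)^2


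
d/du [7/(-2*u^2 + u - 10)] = 7*(4*u - 1)/(2*u^2 - u + 10)^2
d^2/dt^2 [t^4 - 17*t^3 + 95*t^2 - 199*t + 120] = 12*t^2 - 102*t + 190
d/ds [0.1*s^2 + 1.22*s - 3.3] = 0.2*s + 1.22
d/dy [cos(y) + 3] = -sin(y)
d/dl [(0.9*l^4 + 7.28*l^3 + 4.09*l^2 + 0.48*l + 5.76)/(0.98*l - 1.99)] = (2.646*l^4 + 7.1048*l^3 - 39.4534*l^2 - 16.2782*l - 6.6)/(0.9604*l^2 - 3.9004*l + 3.9601)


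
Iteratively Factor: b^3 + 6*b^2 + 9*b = (b + 3)*(b^2 + 3*b) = (b + 3)^2*(b)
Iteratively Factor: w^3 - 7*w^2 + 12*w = (w - 3)*(w^2 - 4*w) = (w - 4)*(w - 3)*(w)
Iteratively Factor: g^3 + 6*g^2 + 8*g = (g + 2)*(g^2 + 4*g) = g*(g + 2)*(g + 4)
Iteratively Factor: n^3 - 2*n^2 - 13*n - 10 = (n - 5)*(n^2 + 3*n + 2) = (n - 5)*(n + 2)*(n + 1)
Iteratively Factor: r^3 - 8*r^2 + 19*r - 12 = (r - 1)*(r^2 - 7*r + 12) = (r - 3)*(r - 1)*(r - 4)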